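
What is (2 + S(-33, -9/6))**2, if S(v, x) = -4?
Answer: 4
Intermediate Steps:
(2 + S(-33, -9/6))**2 = (2 - 4)**2 = (-2)**2 = 4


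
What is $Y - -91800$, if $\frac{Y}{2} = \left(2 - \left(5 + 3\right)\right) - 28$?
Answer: $91732$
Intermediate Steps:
$Y = -68$ ($Y = 2 \left(\left(2 - \left(5 + 3\right)\right) - 28\right) = 2 \left(\left(2 - 8\right) - 28\right) = 2 \left(-6 - 28\right) = 2 \left(-34\right) = -68$)
$Y - -91800 = -68 - -91800 = -68 + 91800 = 91732$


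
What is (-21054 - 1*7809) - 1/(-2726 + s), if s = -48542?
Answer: -1479748283/51268 ≈ -28863.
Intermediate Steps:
(-21054 - 1*7809) - 1/(-2726 + s) = (-21054 - 1*7809) - 1/(-2726 - 48542) = (-21054 - 7809) - 1/(-51268) = -28863 - 1*(-1/51268) = -28863 + 1/51268 = -1479748283/51268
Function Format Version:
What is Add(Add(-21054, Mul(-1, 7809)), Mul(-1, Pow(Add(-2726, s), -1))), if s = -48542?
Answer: Rational(-1479748283, 51268) ≈ -28863.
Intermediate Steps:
Add(Add(-21054, Mul(-1, 7809)), Mul(-1, Pow(Add(-2726, s), -1))) = Add(Add(-21054, Mul(-1, 7809)), Mul(-1, Pow(Add(-2726, -48542), -1))) = Add(Add(-21054, -7809), Mul(-1, Pow(-51268, -1))) = Add(-28863, Mul(-1, Rational(-1, 51268))) = Add(-28863, Rational(1, 51268)) = Rational(-1479748283, 51268)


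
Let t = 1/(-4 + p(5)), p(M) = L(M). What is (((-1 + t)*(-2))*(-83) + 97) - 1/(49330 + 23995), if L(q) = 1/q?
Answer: -156988844/1393175 ≈ -112.68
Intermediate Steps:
p(M) = 1/M
t = -5/19 (t = 1/(-4 + 1/5) = 1/(-19/5) = -5/19 ≈ -0.26316)
(((-1 + t)*(-2))*(-83) + 97) - 1/(49330 + 23995) = (((-1 - 5/19)*(-2))*(-83) + 97) - 1/(49330 + 23995) = (-24/19*(-2)*(-83) + 97) - 1/73325 = ((48/19)*(-83) + 97) - 1*1/73325 = (-3984/19 + 97) - 1/73325 = -2141/19 - 1/73325 = -156988844/1393175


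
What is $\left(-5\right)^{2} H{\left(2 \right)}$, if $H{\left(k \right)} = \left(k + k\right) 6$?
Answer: $600$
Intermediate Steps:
$H{\left(k \right)} = 12 k$ ($H{\left(k \right)} = 2 k 6 = 12 k$)
$\left(-5\right)^{2} H{\left(2 \right)} = \left(-5\right)^{2} \cdot 12 \cdot 2 = 25 \cdot 24 = 600$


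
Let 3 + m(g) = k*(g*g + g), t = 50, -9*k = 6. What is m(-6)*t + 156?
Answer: -994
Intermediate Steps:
k = -⅔ (k = -⅑*6 = -⅔ ≈ -0.66667)
m(g) = -3 - 2*g/3 - 2*g²/3 (m(g) = -3 - 2*(g*g + g)/3 = -3 - 2*(g² + g)/3 = -3 - 2*(g + g²)/3 = -3 + (-2*g/3 - 2*g²/3) = -3 - 2*g/3 - 2*g²/3)
m(-6)*t + 156 = (-3 - ⅔*(-6) - ⅔*(-6)²)*50 + 156 = (-3 + 4 - ⅔*36)*50 + 156 = (-3 + 4 - 24)*50 + 156 = -23*50 + 156 = -1150 + 156 = -994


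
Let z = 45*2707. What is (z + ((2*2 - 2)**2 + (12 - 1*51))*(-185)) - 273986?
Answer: -145696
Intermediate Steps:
z = 121815
(z + ((2*2 - 2)**2 + (12 - 1*51))*(-185)) - 273986 = (121815 + ((2*2 - 2)**2 + (12 - 1*51))*(-185)) - 273986 = (121815 + ((4 - 2)**2 + (12 - 51))*(-185)) - 273986 = (121815 + (2**2 - 39)*(-185)) - 273986 = (121815 + (4 - 39)*(-185)) - 273986 = (121815 - 35*(-185)) - 273986 = (121815 + 6475) - 273986 = 128290 - 273986 = -145696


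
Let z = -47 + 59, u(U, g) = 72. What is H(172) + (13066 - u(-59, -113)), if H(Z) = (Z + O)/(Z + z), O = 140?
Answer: 298901/23 ≈ 12996.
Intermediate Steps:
z = 12
H(Z) = (140 + Z)/(12 + Z) (H(Z) = (Z + 140)/(Z + 12) = (140 + Z)/(12 + Z))
H(172) + (13066 - u(-59, -113)) = (140 + 172)/(12 + 172) + (13066 - 1*72) = 312/184 + (13066 - 72) = (1/184)*312 + 12994 = 39/23 + 12994 = 298901/23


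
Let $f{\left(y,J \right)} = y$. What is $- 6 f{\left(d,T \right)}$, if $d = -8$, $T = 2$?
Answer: $48$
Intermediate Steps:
$- 6 f{\left(d,T \right)} = \left(-6\right) \left(-8\right) = 48$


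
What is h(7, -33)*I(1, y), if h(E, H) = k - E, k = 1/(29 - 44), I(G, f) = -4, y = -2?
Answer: 424/15 ≈ 28.267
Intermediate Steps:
k = -1/15 (k = 1/(-15) = -1/15 ≈ -0.066667)
h(E, H) = -1/15 - E
h(7, -33)*I(1, y) = (-1/15 - 1*7)*(-4) = (-1/15 - 7)*(-4) = -106/15*(-4) = 424/15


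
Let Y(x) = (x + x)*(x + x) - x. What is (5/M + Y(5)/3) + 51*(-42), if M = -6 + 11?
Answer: -6328/3 ≈ -2109.3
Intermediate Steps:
M = 5
Y(x) = -x + 4*x² (Y(x) = (2*x)*(2*x) - x = 4*x² - x = -x + 4*x²)
(5/M + Y(5)/3) + 51*(-42) = (5/5 + (5*(-1 + 4*5))/3) + 51*(-42) = (5*(⅕) + (5*(-1 + 20))*(⅓)) - 2142 = (1 + (5*19)*(⅓)) - 2142 = (1 + 95*(⅓)) - 2142 = (1 + 95/3) - 2142 = 98/3 - 2142 = -6328/3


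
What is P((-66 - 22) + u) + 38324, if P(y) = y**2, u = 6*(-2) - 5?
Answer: 49349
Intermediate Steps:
u = -17 (u = -12 - 5 = -17)
P((-66 - 22) + u) + 38324 = ((-66 - 22) - 17)**2 + 38324 = (-88 - 17)**2 + 38324 = (-105)**2 + 38324 = 11025 + 38324 = 49349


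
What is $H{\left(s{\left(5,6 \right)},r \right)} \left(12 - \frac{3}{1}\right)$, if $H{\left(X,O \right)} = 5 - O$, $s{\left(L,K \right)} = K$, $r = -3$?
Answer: $72$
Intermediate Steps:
$H{\left(s{\left(5,6 \right)},r \right)} \left(12 - \frac{3}{1}\right) = \left(5 - -3\right) \left(12 - \frac{3}{1}\right) = \left(5 + 3\right) \left(12 - 3\right) = 8 \left(12 - 3\right) = 8 \cdot 9 = 72$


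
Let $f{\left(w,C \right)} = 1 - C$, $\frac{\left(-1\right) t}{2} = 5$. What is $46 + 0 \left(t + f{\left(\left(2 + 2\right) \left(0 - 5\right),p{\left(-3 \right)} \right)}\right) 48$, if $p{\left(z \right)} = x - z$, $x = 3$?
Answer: $46$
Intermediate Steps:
$t = -10$ ($t = \left(-2\right) 5 = -10$)
$p{\left(z \right)} = 3 - z$
$46 + 0 \left(t + f{\left(\left(2 + 2\right) \left(0 - 5\right),p{\left(-3 \right)} \right)}\right) 48 = 46 + 0 \left(-10 - \left(2 + 3\right)\right) 48 = 46 + 0 \left(-10 + \left(1 - \left(3 + 3\right)\right)\right) 48 = 46 + 0 \left(-10 + \left(1 - 6\right)\right) 48 = 46 + 0 \left(-10 - 5\right) 48 = 46 + 0 \left(-15\right) 48 = 46 + 0 \cdot 48 = 46 + 0 = 46$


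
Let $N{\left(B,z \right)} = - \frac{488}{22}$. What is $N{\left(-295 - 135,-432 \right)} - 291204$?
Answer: $- \frac{3203488}{11} \approx -2.9123 \cdot 10^{5}$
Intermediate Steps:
$N{\left(B,z \right)} = - \frac{244}{11}$ ($N{\left(B,z \right)} = \left(-488\right) \frac{1}{22} = - \frac{244}{11}$)
$N{\left(-295 - 135,-432 \right)} - 291204 = - \frac{244}{11} - 291204 = - \frac{3203488}{11}$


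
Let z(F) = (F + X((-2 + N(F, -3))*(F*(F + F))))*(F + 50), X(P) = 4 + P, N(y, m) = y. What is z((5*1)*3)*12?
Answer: 4577820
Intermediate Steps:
z(F) = (50 + F)*(4 + F + 2*F²*(-2 + F)) (z(F) = (F + (4 + (-2 + F)*(F*(F + F))))*(F + 50) = (F + (4 + (-2 + F)*(F*(2*F))))*(50 + F) = (F + (4 + (-2 + F)*(2*F²)))*(50 + F) = (F + (4 + 2*F²*(-2 + F)))*(50 + F) = (4 + F + 2*F²*(-2 + F))*(50 + F) = (50 + F)*(4 + F + 2*F²*(-2 + F)))
z((5*1)*3)*12 = (200 - 199*((5*1)*3)² + 2*((5*1)*3)⁴ + 54*((5*1)*3) + 96*((5*1)*3)³)*12 = (200 - 199*(5*3)² + 2*(5*3)⁴ + 54*(5*3) + 96*(5*3)³)*12 = (200 - 199*15² + 2*15⁴ + 54*15 + 96*15³)*12 = (200 - 199*225 + 2*50625 + 810 + 96*3375)*12 = (200 - 44775 + 101250 + 810 + 324000)*12 = 381485*12 = 4577820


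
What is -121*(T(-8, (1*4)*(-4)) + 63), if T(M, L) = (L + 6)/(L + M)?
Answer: -92081/12 ≈ -7673.4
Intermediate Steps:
T(M, L) = (6 + L)/(L + M)
-121*(T(-8, (1*4)*(-4)) + 63) = -121*((6 + (1*4)*(-4))/((1*4)*(-4) - 8) + 63) = -121*((6 + 4*(-4))/(4*(-4) - 8) + 63) = -121*((6 - 16)/(-16 - 8) + 63) = -121*(-10/(-24) + 63) = -121*(-1/24*(-10) + 63) = -121*(5/12 + 63) = -121*761/12 = -92081/12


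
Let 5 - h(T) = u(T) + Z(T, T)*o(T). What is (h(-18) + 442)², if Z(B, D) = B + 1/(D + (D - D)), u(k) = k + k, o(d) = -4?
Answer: 13667809/81 ≈ 1.6874e+5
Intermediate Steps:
u(k) = 2*k
Z(B, D) = B + 1/D (Z(B, D) = B + 1/(D + 0) = B + 1/D)
h(T) = 5 + 2*T + 4/T (h(T) = 5 - (2*T + (T + 1/T)*(-4)) = 5 - (2*T + (-4*T - 4/T)) = 5 - (-4/T - 2*T) = 5 + (2*T + 4/T) = 5 + 2*T + 4/T)
(h(-18) + 442)² = ((5 + 2*(-18) + 4/(-18)) + 442)² = ((5 - 36 + 4*(-1/18)) + 442)² = ((5 - 36 - 2/9) + 442)² = (-281/9 + 442)² = (3697/9)² = 13667809/81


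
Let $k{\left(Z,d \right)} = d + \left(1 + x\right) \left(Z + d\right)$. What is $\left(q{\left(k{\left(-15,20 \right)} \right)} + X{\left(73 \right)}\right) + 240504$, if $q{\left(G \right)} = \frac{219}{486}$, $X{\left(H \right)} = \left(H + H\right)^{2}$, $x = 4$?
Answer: $\frac{42414913}{162} \approx 2.6182 \cdot 10^{5}$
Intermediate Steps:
$X{\left(H \right)} = 4 H^{2}$ ($X{\left(H \right)} = \left(2 H\right)^{2} = 4 H^{2}$)
$k{\left(Z,d \right)} = 5 Z + 6 d$ ($k{\left(Z,d \right)} = d + \left(1 + 4\right) \left(Z + d\right) = d + 5 \left(Z + d\right) = d + \left(5 Z + 5 d\right) = 5 Z + 6 d$)
$q{\left(G \right)} = \frac{73}{162}$ ($q{\left(G \right)} = 219 \cdot \frac{1}{486} = \frac{73}{162}$)
$\left(q{\left(k{\left(-15,20 \right)} \right)} + X{\left(73 \right)}\right) + 240504 = \left(\frac{73}{162} + 4 \cdot 73^{2}\right) + 240504 = \left(\frac{73}{162} + 4 \cdot 5329\right) + 240504 = \left(\frac{73}{162} + 21316\right) + 240504 = \frac{3453265}{162} + 240504 = \frac{42414913}{162}$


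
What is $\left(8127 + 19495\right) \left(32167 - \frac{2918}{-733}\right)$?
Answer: $\frac{651363469638}{733} \approx 8.8863 \cdot 10^{8}$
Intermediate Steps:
$\left(8127 + 19495\right) \left(32167 - \frac{2918}{-733}\right) = 27622 \left(32167 - - \frac{2918}{733}\right) = 27622 \left(32167 + \frac{2918}{733}\right) = 27622 \cdot \frac{23581329}{733} = \frac{651363469638}{733}$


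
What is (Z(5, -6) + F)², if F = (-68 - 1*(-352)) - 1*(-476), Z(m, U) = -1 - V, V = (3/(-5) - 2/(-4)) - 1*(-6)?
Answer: 56715961/100 ≈ 5.6716e+5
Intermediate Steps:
V = 59/10 (V = (3*(-⅕) - 2*(-¼)) + 6 = (-⅗ + ½) + 6 = -⅒ + 6 = 59/10 ≈ 5.9000)
Z(m, U) = -69/10 (Z(m, U) = -1 - 1*59/10 = -1 - 59/10 = -69/10)
F = 760 (F = (-68 + 352) + 476 = 284 + 476 = 760)
(Z(5, -6) + F)² = (-69/10 + 760)² = (7531/10)² = 56715961/100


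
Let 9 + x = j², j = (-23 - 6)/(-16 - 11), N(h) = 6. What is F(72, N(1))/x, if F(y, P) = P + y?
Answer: -2187/220 ≈ -9.9409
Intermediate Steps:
j = 29/27 (j = -29/(-27) = -29*(-1/27) = 29/27 ≈ 1.0741)
x = -5720/729 (x = -9 + (29/27)² = -9 + 841/729 = -5720/729 ≈ -7.8464)
F(72, N(1))/x = (6 + 72)/(-5720/729) = 78*(-729/5720) = -2187/220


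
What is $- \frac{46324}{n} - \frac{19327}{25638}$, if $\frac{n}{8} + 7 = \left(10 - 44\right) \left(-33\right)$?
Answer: $- \frac{85003222}{14293185} \approx -5.9471$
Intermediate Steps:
$n = 8920$ ($n = -56 + 8 \left(10 - 44\right) \left(-33\right) = -56 + 8 \left(\left(-34\right) \left(-33\right)\right) = -56 + 8 \cdot 1122 = -56 + 8976 = 8920$)
$- \frac{46324}{n} - \frac{19327}{25638} = - \frac{46324}{8920} - \frac{19327}{25638} = \left(-46324\right) \frac{1}{8920} - \frac{19327}{25638} = - \frac{11581}{2230} - \frac{19327}{25638} = - \frac{85003222}{14293185}$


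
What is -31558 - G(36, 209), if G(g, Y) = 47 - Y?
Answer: -31396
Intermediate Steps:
-31558 - G(36, 209) = -31558 - (47 - 1*209) = -31558 - (47 - 209) = -31558 - 1*(-162) = -31558 + 162 = -31396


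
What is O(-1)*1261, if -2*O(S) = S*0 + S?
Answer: 1261/2 ≈ 630.50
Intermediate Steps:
O(S) = -S/2 (O(S) = -(S*0 + S)/2 = -(0 + S)/2 = -S/2)
O(-1)*1261 = -½*(-1)*1261 = (½)*1261 = 1261/2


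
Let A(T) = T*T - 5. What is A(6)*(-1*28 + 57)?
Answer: 899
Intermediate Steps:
A(T) = -5 + T² (A(T) = T² - 5 = -5 + T²)
A(6)*(-1*28 + 57) = (-5 + 6²)*(-1*28 + 57) = (-5 + 36)*(-28 + 57) = 31*29 = 899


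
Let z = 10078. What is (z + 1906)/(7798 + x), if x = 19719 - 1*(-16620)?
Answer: 11984/44137 ≈ 0.27152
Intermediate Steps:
x = 36339 (x = 19719 + 16620 = 36339)
(z + 1906)/(7798 + x) = (10078 + 1906)/(7798 + 36339) = 11984/44137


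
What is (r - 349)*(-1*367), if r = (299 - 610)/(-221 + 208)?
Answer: 1550942/13 ≈ 1.1930e+5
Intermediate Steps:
r = 311/13 (r = -311/(-13) = -311*(-1/13) = 311/13 ≈ 23.923)
(r - 349)*(-1*367) = (311/13 - 349)*(-1*367) = -4226/13*(-367) = 1550942/13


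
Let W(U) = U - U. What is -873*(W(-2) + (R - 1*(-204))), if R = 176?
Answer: -331740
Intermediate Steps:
W(U) = 0
-873*(W(-2) + (R - 1*(-204))) = -873*(0 + (176 - 1*(-204))) = -873*(0 + (176 + 204)) = -873*(0 + 380) = -873*380 = -331740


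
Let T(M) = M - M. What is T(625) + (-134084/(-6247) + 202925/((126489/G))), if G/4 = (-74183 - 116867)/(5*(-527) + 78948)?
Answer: 325524703667788/60300760841079 ≈ 5.3984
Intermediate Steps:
G = -764200/76313 (G = 4*((-74183 - 116867)/(5*(-527) + 78948)) = 4*(-191050/(-2635 + 78948)) = 4*(-191050/76313) = -764200/76313 ≈ -10.014)
T(M) = 0
T(625) + (-134084/(-6247) + 202925/((126489/G))) = 0 + (-134084/(-6247) + 202925/((126489/(-764200/76313)))) = 0 + (-134084*(-1/6247) + 202925/((126489*(-76313/764200)))) = 0 + (134084/6247 + 202925/(-9652755057/764200)) = 0 + (134084/6247 + 202925*(-764200/9652755057)) = 0 + (134084/6247 - 155075285000/9652755057) = 0 + 325524703667788/60300760841079 = 325524703667788/60300760841079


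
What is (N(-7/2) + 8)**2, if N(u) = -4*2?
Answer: 0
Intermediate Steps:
N(u) = -8
(N(-7/2) + 8)**2 = (-8 + 8)**2 = 0**2 = 0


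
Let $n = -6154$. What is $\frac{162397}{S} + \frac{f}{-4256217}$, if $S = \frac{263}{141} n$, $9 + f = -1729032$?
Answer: $- \frac{31553434218809}{2296231908978} \approx -13.741$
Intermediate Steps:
$f = -1729041$ ($f = -9 - 1729032 = -1729041$)
$S = - \frac{1618502}{141}$ ($S = \frac{263}{141} \left(-6154\right) = - \frac{1618502}{141} \approx -11479.0$)
$\frac{162397}{S} + \frac{f}{-4256217} = \frac{162397}{- \frac{1618502}{141}} - \frac{1729041}{-4256217} = 162397 \left(- \frac{141}{1618502}\right) - - \frac{576347}{1418739} = - \frac{22897977}{1618502} + \frac{576347}{1418739} = - \frac{31553434218809}{2296231908978}$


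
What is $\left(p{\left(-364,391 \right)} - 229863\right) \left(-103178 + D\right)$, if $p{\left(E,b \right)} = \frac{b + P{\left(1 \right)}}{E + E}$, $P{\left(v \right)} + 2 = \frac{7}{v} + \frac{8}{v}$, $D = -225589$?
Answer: $\frac{13754022349089}{182} \approx 7.5572 \cdot 10^{10}$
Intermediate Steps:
$P{\left(v \right)} = -2 + \frac{15}{v}$ ($P{\left(v \right)} = -2 + \left(\frac{7}{v} + \frac{8}{v}\right) = -2 + \frac{15}{v}$)
$p{\left(E,b \right)} = \frac{13 + b}{2 E}$ ($p{\left(E,b \right)} = \frac{b - \left(2 - \frac{15}{1}\right)}{E + E} = \frac{b + \left(-2 + 15 \cdot 1\right)}{2 E} = \left(b + \left(-2 + 15\right)\right) \frac{1}{2 E} = \left(b + 13\right) \frac{1}{2 E} = \left(13 + b\right) \frac{1}{2 E} = \frac{13 + b}{2 E}$)
$\left(p{\left(-364,391 \right)} - 229863\right) \left(-103178 + D\right) = \left(\frac{13 + 391}{2 \left(-364\right)} - 229863\right) \left(-103178 - 225589\right) = \left(\frac{1}{2} \left(- \frac{1}{364}\right) 404 - 229863\right) \left(-328767\right) = \left(- \frac{101}{182} - 229863\right) \left(-328767\right) = \left(- \frac{41835167}{182}\right) \left(-328767\right) = \frac{13754022349089}{182}$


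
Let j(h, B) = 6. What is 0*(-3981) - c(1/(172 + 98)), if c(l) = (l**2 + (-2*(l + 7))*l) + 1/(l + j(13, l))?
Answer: -13553999/118170900 ≈ -0.11470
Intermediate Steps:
c(l) = l**2 + 1/(6 + l) + l*(-14 - 2*l) (c(l) = (l**2 + (-2*(l + 7))*l) + 1/(l + 6) = (l**2 + (-2*(7 + l))*l) + 1/(6 + l) = (l**2 + (-14 - 2*l)*l) + 1/(6 + l) = (l**2 + l*(-14 - 2*l)) + 1/(6 + l) = l**2 + 1/(6 + l) + l*(-14 - 2*l))
0*(-3981) - c(1/(172 + 98)) = 0*(-3981) - (1 - (1/(172 + 98))**3 - 84/(172 + 98) - 20/(172 + 98)**2)/(6 + 1/(172 + 98)) = 0 - (1 - (1/270)**3 - 84/270 - 20*(1/270)**2)/(6 + 1/270) = 0 - (1 - (1/270)**3 - 84*1/270 - 20*(1/270)**2)/(6 + 1/270) = 0 - (1 - 1*1/19683000 - 14/45 - 20*1/72900)/1621/270 = 0 - 270*(1 - 1/19683000 - 14/45 - 1/3645)/1621 = 0 - 270*13553999/(1621*19683000) = 0 - 1*13553999/118170900 = 0 - 13553999/118170900 = -13553999/118170900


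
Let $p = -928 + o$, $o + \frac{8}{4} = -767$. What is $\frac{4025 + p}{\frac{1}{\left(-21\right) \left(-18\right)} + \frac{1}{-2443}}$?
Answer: $\frac{307114416}{295} \approx 1.0411 \cdot 10^{6}$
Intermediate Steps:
$o = -769$ ($o = -2 - 767 = -769$)
$p = -1697$ ($p = -928 - 769 = -1697$)
$\frac{4025 + p}{\frac{1}{\left(-21\right) \left(-18\right)} + \frac{1}{-2443}} = \frac{4025 - 1697}{\frac{1}{\left(-21\right) \left(-18\right)} + \frac{1}{-2443}} = \frac{2328}{\frac{1}{378} - \frac{1}{2443}} = \frac{2328}{\frac{295}{131922}} = 2328 \cdot \frac{131922}{295} = \frac{307114416}{295}$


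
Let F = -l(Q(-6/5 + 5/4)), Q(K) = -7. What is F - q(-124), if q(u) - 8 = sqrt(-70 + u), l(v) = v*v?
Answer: -57 - I*sqrt(194) ≈ -57.0 - 13.928*I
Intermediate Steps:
l(v) = v**2
q(u) = 8 + sqrt(-70 + u)
F = -49 (F = -1*(-7)**2 = -1*49 = -49)
F - q(-124) = -49 - (8 + sqrt(-70 - 124)) = -49 - (8 + sqrt(-194)) = -49 - (8 + I*sqrt(194)) = -49 + (-8 - I*sqrt(194)) = -57 - I*sqrt(194)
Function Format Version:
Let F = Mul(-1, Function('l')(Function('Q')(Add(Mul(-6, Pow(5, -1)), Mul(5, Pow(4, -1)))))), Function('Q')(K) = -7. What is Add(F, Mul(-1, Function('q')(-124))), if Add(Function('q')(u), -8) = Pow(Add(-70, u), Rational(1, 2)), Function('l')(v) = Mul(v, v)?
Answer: Add(-57, Mul(-1, I, Pow(194, Rational(1, 2)))) ≈ Add(-57.000, Mul(-13.928, I))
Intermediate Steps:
Function('l')(v) = Pow(v, 2)
Function('q')(u) = Add(8, Pow(Add(-70, u), Rational(1, 2)))
F = -49 (F = Mul(-1, Pow(-7, 2)) = Mul(-1, 49) = -49)
Add(F, Mul(-1, Function('q')(-124))) = Add(-49, Mul(-1, Add(8, Pow(Add(-70, -124), Rational(1, 2))))) = Add(-49, Mul(-1, Add(8, Pow(-194, Rational(1, 2))))) = Add(-49, Mul(-1, Add(8, Mul(I, Pow(194, Rational(1, 2)))))) = Add(-49, Add(-8, Mul(-1, I, Pow(194, Rational(1, 2))))) = Add(-57, Mul(-1, I, Pow(194, Rational(1, 2))))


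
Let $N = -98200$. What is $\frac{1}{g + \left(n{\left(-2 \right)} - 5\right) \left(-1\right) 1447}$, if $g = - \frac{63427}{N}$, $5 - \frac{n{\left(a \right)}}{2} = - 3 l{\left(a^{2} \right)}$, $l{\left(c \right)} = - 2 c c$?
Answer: $\frac{98200}{26571903227} \approx 3.6956 \cdot 10^{-6}$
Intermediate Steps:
$l{\left(c \right)} = - 2 c^{2}$
$n{\left(a \right)} = 10 - 12 a^{4}$ ($n{\left(a \right)} = 10 - 2 \left(- 3 \left(- 2 \left(a^{2}\right)^{2}\right)\right) = 10 - 2 \left(- 3 \left(- 2 a^{4}\right)\right) = 10 - 2 \cdot 6 a^{4} = 10 - 12 a^{4}$)
$g = \frac{63427}{98200}$ ($g = - \frac{63427}{-98200} = \left(-63427\right) \left(- \frac{1}{98200}\right) = \frac{63427}{98200} \approx 0.6459$)
$\frac{1}{g + \left(n{\left(-2 \right)} - 5\right) \left(-1\right) 1447} = \frac{1}{\frac{63427}{98200} + \left(\left(10 - 12 \left(-2\right)^{4}\right) - 5\right) \left(-1\right) 1447} = \frac{1}{\frac{63427}{98200} + \left(\left(10 - 192\right) - 5\right) \left(-1\right) 1447} = \frac{1}{\frac{63427}{98200} + \left(-182 - 5\right) \left(-1\right) 1447} = \frac{1}{\frac{63427}{98200} + \left(-187\right) \left(-1\right) 1447} = \frac{1}{\frac{63427}{98200} + 187 \cdot 1447} = \frac{1}{\frac{63427}{98200} + 270589} = \frac{1}{\frac{26571903227}{98200}} = \frac{98200}{26571903227}$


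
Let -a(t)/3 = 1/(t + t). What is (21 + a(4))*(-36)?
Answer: -1485/2 ≈ -742.50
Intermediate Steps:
a(t) = -3/(2*t) (a(t) = -3/(t + t) = -3*1/(2*t) = -3/(2*t))
(21 + a(4))*(-36) = (21 - 3/2/4)*(-36) = (21 - 3/2*1/4)*(-36) = (21 - 3/8)*(-36) = (165/8)*(-36) = -1485/2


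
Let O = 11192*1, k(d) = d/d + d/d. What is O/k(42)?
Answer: 5596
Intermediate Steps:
k(d) = 2 (k(d) = 1 + 1 = 2)
O = 11192
O/k(42) = 11192/2 = 11192*(½) = 5596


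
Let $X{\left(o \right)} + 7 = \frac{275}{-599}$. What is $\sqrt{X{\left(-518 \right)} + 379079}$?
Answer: $\frac{3 \sqrt{15112360883}}{599} \approx 615.69$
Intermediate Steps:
$X{\left(o \right)} = - \frac{4468}{599}$ ($X{\left(o \right)} = -7 + \frac{275}{-599} = -7 + 275 \left(- \frac{1}{599}\right) = -7 - \frac{275}{599} = - \frac{4468}{599}$)
$\sqrt{X{\left(-518 \right)} + 379079} = \sqrt{- \frac{4468}{599} + 379079} = \sqrt{\frac{227063853}{599}} = \frac{3 \sqrt{15112360883}}{599}$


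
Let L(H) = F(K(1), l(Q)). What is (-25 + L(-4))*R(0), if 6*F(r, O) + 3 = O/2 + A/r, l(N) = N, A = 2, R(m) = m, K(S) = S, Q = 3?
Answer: 0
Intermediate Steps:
F(r, O) = -½ + 1/(3*r) + O/12 (F(r, O) = -½ + (O/2 + 2/r)/6 = -½ + (1/(3*r) + O/12) = -½ + 1/(3*r) + O/12)
L(H) = 1/12 (L(H) = (1/12)*(4 + 1*(-6 + 3))/1 = (1/12)*1*(4 + 1*(-3)) = (1/12)*1*(4 - 3) = (1/12)*1*1 = 1/12)
(-25 + L(-4))*R(0) = (-25 + 1/12)*0 = -299/12*0 = 0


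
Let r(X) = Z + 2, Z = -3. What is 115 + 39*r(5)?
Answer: 76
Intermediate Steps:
r(X) = -1 (r(X) = -3 + 2 = -1)
115 + 39*r(5) = 115 + 39*(-1) = 115 - 39 = 76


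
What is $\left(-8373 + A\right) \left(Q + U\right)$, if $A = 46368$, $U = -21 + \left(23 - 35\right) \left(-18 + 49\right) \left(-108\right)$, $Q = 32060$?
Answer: $2743808925$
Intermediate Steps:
$U = 40155$ ($U = -21 + \left(-12\right) 31 \left(-108\right) = -21 - -40176 = -21 + 40176 = 40155$)
$\left(-8373 + A\right) \left(Q + U\right) = \left(-8373 + 46368\right) \left(32060 + 40155\right) = 37995 \cdot 72215 = 2743808925$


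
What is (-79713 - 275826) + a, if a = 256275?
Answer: -99264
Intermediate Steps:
(-79713 - 275826) + a = (-79713 - 275826) + 256275 = -355539 + 256275 = -99264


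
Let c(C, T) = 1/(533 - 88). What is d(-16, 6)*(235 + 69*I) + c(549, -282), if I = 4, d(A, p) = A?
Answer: -3638319/445 ≈ -8176.0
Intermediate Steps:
c(C, T) = 1/445
d(-16, 6)*(235 + 69*I) + c(549, -282) = -16*(235 + 69*4) + 1/445 = -16*(235 + 276) + 1/445 = -16*511 + 1/445 = -8176 + 1/445 = -3638319/445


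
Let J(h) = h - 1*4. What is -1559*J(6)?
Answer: -3118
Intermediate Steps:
J(h) = -4 + h (J(h) = h - 4 = -4 + h)
-1559*J(6) = -1559*(-4 + 6) = -1559*2 = -3118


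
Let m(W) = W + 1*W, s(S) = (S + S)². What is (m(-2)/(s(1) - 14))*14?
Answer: 28/5 ≈ 5.6000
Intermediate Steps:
s(S) = 4*S² (s(S) = (2*S)² = 4*S²)
m(W) = 2*W (m(W) = W + W = 2*W)
(m(-2)/(s(1) - 14))*14 = ((2*(-2))/(4*1² - 14))*14 = (-4/(4*1 - 14))*14 = (-4/(4 - 14))*14 = (-4/(-10))*14 = -⅒*(-4)*14 = (⅖)*14 = 28/5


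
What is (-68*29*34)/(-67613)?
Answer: 67048/67613 ≈ 0.99164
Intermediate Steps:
(-68*29*34)/(-67613) = -1972*34*(-1/67613) = -67048*(-1/67613) = 67048/67613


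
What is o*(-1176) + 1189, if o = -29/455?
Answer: 82157/65 ≈ 1264.0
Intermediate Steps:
o = -29/455 (o = -29*1/455 = -29/455 ≈ -0.063736)
o*(-1176) + 1189 = -29/455*(-1176) + 1189 = 4872/65 + 1189 = 82157/65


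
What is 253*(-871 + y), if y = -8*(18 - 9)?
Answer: -238579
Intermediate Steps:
y = -72 (y = -8*9 = -72)
253*(-871 + y) = 253*(-871 - 72) = 253*(-943) = -238579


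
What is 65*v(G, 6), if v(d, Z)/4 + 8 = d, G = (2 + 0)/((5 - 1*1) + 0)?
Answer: -1950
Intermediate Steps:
G = 1/2 (G = 2/((5 - 1) + 0) = 2/(4 + 0) = 2/4 = 2*(1/4) = 1/2 ≈ 0.50000)
v(d, Z) = -32 + 4*d
65*v(G, 6) = 65*(-32 + 4*(1/2)) = 65*(-32 + 2) = 65*(-30) = -1950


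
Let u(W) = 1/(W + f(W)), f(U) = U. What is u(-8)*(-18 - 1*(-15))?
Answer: 3/16 ≈ 0.18750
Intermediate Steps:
u(W) = 1/(2*W) (u(W) = 1/(W + W) = 1/(2*W))
u(-8)*(-18 - 1*(-15)) = ((1/2)/(-8))*(-18 - 1*(-15)) = ((1/2)*(-1/8))*(-18 + 15) = -1/16*(-3) = 3/16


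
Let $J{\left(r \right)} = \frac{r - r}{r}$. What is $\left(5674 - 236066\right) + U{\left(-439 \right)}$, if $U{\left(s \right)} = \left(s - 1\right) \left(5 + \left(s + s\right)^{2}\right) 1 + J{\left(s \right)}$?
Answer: $-339421552$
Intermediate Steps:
$J{\left(r \right)} = 0$ ($J{\left(r \right)} = \frac{0}{r} = 0$)
$U{\left(s \right)} = \left(-1 + s\right) \left(5 + 4 s^{2}\right)$ ($U{\left(s \right)} = \left(s - 1\right) \left(5 + \left(s + s\right)^{2}\right) 1 + 0 = \left(-1 + s\right) \left(5 + \left(2 s\right)^{2}\right) 1 + 0 = \left(-1 + s\right) \left(5 + 4 s^{2}\right) 1 + 0 = \left(-1 + s\right) \left(5 + 4 s^{2}\right) + 0 = \left(-1 + s\right) \left(5 + 4 s^{2}\right)$)
$\left(5674 - 236066\right) + U{\left(-439 \right)} = \left(5674 - 236066\right) + \left(-5 - 4 \left(-439\right)^{2} + 4 \left(-439\right)^{3} + 5 \left(-439\right)\right) = -230392 - 339191160 = -339421552$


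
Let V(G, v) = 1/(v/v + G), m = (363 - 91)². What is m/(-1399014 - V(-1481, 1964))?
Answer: -109496320/2070540719 ≈ -0.052883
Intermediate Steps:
m = 73984 (m = 272² = 73984)
V(G, v) = 1/(1 + G)
m/(-1399014 - V(-1481, 1964)) = 73984/(-1399014 - 1/(1 - 1481)) = 73984/(-1399014 - 1/(-1480)) = 73984/(-1399014 - 1*(-1/1480)) = 73984/(-1399014 + 1/1480) = 73984/(-2070540719/1480) = 73984*(-1480/2070540719) = -109496320/2070540719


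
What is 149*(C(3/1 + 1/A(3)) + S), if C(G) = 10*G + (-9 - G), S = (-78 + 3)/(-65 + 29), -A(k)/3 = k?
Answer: 34121/12 ≈ 2843.4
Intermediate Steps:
A(k) = -3*k
S = 25/12 (S = -75/(-36) = -75*(-1/36) = 25/12 ≈ 2.0833)
C(G) = -9 + 9*G
149*(C(3/1 + 1/A(3)) + S) = 149*((-9 + 9*(3/1 + 1/(-3*3))) + 25/12) = 149*((-9 + 9*(3*1 + 1/(-9))) + 25/12) = 149*((-9 + 9*(3 + 1*(-⅑))) + 25/12) = 149*((-9 + 9*(3 - ⅑)) + 25/12) = 149*((-9 + 9*(26/9)) + 25/12) = 149*((-9 + 26) + 25/12) = 149*(17 + 25/12) = 149*(229/12) = 34121/12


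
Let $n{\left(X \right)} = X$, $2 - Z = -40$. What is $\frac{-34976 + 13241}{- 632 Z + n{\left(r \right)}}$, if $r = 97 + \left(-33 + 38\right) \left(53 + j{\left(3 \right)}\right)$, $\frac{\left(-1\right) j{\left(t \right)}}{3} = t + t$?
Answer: $\frac{21735}{26272} \approx 0.82731$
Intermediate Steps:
$j{\left(t \right)} = - 6 t$ ($j{\left(t \right)} = - 3 \left(t + t\right) = - 3 \cdot 2 t = - 6 t$)
$Z = 42$ ($Z = 2 - -40 = 2 + 40 = 42$)
$r = 272$ ($r = 97 + \left(-33 + 38\right) \left(53 - 18\right) = 97 + 5 \left(53 - 18\right) = 97 + 5 \cdot 35 = 97 + 175 = 272$)
$\frac{-34976 + 13241}{- 632 Z + n{\left(r \right)}} = \frac{-34976 + 13241}{\left(-632\right) 42 + 272} = - \frac{21735}{-26544 + 272} = - \frac{21735}{-26272} = \left(-21735\right) \left(- \frac{1}{26272}\right) = \frac{21735}{26272}$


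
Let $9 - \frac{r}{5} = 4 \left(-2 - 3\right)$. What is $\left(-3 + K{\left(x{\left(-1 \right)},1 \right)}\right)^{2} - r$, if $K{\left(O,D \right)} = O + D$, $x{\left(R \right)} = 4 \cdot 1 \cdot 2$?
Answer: $-109$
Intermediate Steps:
$x{\left(R \right)} = 8$ ($x{\left(R \right)} = 4 \cdot 2 = 8$)
$K{\left(O,D \right)} = D + O$
$r = 145$ ($r = 45 - 5 \cdot 4 \left(-2 - 3\right) = 45 - 5 \cdot 4 \left(-5\right) = 45 - -100 = 45 + 100 = 145$)
$\left(-3 + K{\left(x{\left(-1 \right)},1 \right)}\right)^{2} - r = \left(-3 + \left(1 + 8\right)\right)^{2} - 145 = \left(-3 + 9\right)^{2} - 145 = 6^{2} - 145 = 36 - 145 = -109$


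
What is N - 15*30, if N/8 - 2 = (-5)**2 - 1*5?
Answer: -274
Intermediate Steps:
N = 176 (N = 16 + 8*((-5)**2 - 1*5) = 16 + 8*(25 - 5) = 16 + 8*20 = 16 + 160 = 176)
N - 15*30 = 176 - 15*30 = 176 - 450 = -274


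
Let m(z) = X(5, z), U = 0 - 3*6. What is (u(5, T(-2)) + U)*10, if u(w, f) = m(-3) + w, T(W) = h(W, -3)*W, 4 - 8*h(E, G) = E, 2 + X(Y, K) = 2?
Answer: -130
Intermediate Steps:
X(Y, K) = 0 (X(Y, K) = -2 + 2 = 0)
h(E, G) = 1/2 - E/8
U = -18 (U = 0 - 18 = -18)
m(z) = 0
T(W) = W*(1/2 - W/8) (T(W) = (1/2 - W/8)*W = W*(1/2 - W/8))
u(w, f) = w (u(w, f) = 0 + w = w)
(u(5, T(-2)) + U)*10 = (5 - 18)*10 = -13*10 = -130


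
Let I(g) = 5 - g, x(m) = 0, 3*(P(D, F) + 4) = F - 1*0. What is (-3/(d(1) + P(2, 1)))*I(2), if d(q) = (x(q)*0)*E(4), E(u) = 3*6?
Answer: 27/11 ≈ 2.4545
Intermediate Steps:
P(D, F) = -4 + F/3 (P(D, F) = -4 + (F - 1*0)/3 = -4 + (F + 0)/3 = -4 + F/3)
E(u) = 18
d(q) = 0 (d(q) = (0*0)*18 = 0*18 = 0)
(-3/(d(1) + P(2, 1)))*I(2) = (-3/(0 + (-4 + (⅓)*1)))*(5 - 1*2) = (-3/(0 + (-4 + ⅓)))*(5 - 2) = (-3/(0 - 11/3))*3 = (-3/(-11/3))*3 = -3/11*(-3)*3 = (9/11)*3 = 27/11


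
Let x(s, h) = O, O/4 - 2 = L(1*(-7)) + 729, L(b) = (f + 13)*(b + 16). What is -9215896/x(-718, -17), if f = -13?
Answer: -2303974/731 ≈ -3151.8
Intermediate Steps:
L(b) = 0 (L(b) = (-13 + 13)*(b + 16) = 0*(16 + b) = 0)
O = 2924 (O = 8 + 4*(0 + 729) = 8 + 4*729 = 8 + 2916 = 2924)
x(s, h) = 2924
-9215896/x(-718, -17) = -9215896/2924 = -9215896*1/2924 = -2303974/731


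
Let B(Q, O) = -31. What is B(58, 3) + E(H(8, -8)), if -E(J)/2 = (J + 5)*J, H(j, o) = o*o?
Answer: -8863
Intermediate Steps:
H(j, o) = o²
E(J) = -2*J*(5 + J) (E(J) = -2*(J + 5)*J = -2*(5 + J)*J = -2*J*(5 + J))
B(58, 3) + E(H(8, -8)) = -31 - 2*(-8)²*(5 + (-8)²) = -31 - 2*64*(5 + 64) = -31 - 2*64*69 = -31 - 8832 = -8863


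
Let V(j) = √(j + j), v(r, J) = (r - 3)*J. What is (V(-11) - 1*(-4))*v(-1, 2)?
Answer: -32 - 8*I*√22 ≈ -32.0 - 37.523*I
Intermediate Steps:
v(r, J) = J*(-3 + r) (v(r, J) = (-3 + r)*J = J*(-3 + r))
V(j) = √2*√j (V(j) = √(2*j) = √2*√j)
(V(-11) - 1*(-4))*v(-1, 2) = (√2*√(-11) - 1*(-4))*(2*(-3 - 1)) = (√2*(I*√11) + 4)*(2*(-4)) = (I*√22 + 4)*(-8) = (4 + I*√22)*(-8) = -32 - 8*I*√22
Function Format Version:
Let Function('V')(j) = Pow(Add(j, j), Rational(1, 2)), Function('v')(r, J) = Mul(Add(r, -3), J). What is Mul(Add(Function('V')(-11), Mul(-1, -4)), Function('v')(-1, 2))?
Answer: Add(-32, Mul(-8, I, Pow(22, Rational(1, 2)))) ≈ Add(-32.000, Mul(-37.523, I))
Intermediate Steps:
Function('v')(r, J) = Mul(J, Add(-3, r)) (Function('v')(r, J) = Mul(Add(-3, r), J) = Mul(J, Add(-3, r)))
Function('V')(j) = Mul(Pow(2, Rational(1, 2)), Pow(j, Rational(1, 2))) (Function('V')(j) = Pow(Mul(2, j), Rational(1, 2)) = Mul(Pow(2, Rational(1, 2)), Pow(j, Rational(1, 2))))
Mul(Add(Function('V')(-11), Mul(-1, -4)), Function('v')(-1, 2)) = Mul(Add(Mul(Pow(2, Rational(1, 2)), Pow(-11, Rational(1, 2))), Mul(-1, -4)), Mul(2, Add(-3, -1))) = Mul(Add(Mul(Pow(2, Rational(1, 2)), Mul(I, Pow(11, Rational(1, 2)))), 4), Mul(2, -4)) = Mul(Add(Mul(I, Pow(22, Rational(1, 2))), 4), -8) = Mul(Add(4, Mul(I, Pow(22, Rational(1, 2)))), -8) = Add(-32, Mul(-8, I, Pow(22, Rational(1, 2))))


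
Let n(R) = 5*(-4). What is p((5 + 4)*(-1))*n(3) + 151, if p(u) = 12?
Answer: -89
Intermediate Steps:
n(R) = -20
p((5 + 4)*(-1))*n(3) + 151 = 12*(-20) + 151 = -240 + 151 = -89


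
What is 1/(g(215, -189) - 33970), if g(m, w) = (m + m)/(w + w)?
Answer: -189/6420545 ≈ -2.9437e-5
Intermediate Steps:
g(m, w) = m/w (g(m, w) = (2*m)/((2*w)) = (2*m)*(1/(2*w)) = m/w)
1/(g(215, -189) - 33970) = 1/(215/(-189) - 33970) = 1/(215*(-1/189) - 33970) = 1/(-215/189 - 33970) = 1/(-6420545/189) = -189/6420545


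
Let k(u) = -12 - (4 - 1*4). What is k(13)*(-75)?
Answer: 900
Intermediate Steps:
k(u) = -12 (k(u) = -12 - (4 - 4) = -12 - 1*0 = -12 + 0 = -12)
k(13)*(-75) = -12*(-75) = 900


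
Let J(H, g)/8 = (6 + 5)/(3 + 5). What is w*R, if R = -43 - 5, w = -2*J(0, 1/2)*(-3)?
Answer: -3168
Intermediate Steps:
J(H, g) = 11 (J(H, g) = 8*((6 + 5)/(3 + 5)) = 8*(11/8) = 11)
w = 66 (w = -2*11*(-3) = -22*(-3) = 66)
R = -48
w*R = 66*(-48) = -3168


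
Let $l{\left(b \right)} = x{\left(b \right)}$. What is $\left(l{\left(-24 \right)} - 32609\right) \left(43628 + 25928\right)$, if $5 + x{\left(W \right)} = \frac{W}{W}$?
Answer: $-2268429828$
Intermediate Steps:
$x{\left(W \right)} = -4$ ($x{\left(W \right)} = -5 + \frac{W}{W} = -5 + 1 = -4$)
$l{\left(b \right)} = -4$
$\left(l{\left(-24 \right)} - 32609\right) \left(43628 + 25928\right) = \left(-4 - 32609\right) \left(43628 + 25928\right) = \left(-32613\right) 69556 = -2268429828$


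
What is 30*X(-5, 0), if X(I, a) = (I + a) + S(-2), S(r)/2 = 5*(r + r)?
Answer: -1350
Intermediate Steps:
S(r) = 20*r (S(r) = 2*(5*(r + r)) = 2*(5*(2*r)) = 2*(10*r) = 20*r)
X(I, a) = -40 + I + a (X(I, a) = (I + a) + 20*(-2) = (I + a) - 40 = -40 + I + a)
30*X(-5, 0) = 30*(-40 - 5 + 0) = 30*(-45) = -1350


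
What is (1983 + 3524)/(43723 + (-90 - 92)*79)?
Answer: 5507/29345 ≈ 0.18766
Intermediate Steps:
(1983 + 3524)/(43723 + (-90 - 92)*79) = 5507/(43723 - 182*79) = 5507/(43723 - 14378) = 5507/29345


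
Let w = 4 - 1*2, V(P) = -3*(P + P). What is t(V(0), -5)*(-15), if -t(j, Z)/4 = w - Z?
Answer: 420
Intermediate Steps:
V(P) = -6*P
w = 2 (w = 4 - 2 = 2)
t(j, Z) = -8 + 4*Z (t(j, Z) = -4*(2 - Z) = -8 + 4*Z)
t(V(0), -5)*(-15) = (-8 + 4*(-5))*(-15) = (-8 - 20)*(-15) = -28*(-15) = 420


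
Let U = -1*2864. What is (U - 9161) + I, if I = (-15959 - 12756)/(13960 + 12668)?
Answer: -320230415/26628 ≈ -12026.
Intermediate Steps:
I = -28715/26628 ≈ -1.0784
U = -2864
(U - 9161) + I = (-2864 - 9161) - 28715/26628 = -12025 - 28715/26628 = -320230415/26628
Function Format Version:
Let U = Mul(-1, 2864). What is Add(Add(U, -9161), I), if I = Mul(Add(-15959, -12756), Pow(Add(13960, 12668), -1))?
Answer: Rational(-320230415, 26628) ≈ -12026.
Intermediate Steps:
I = Rational(-28715, 26628) (I = Mul(-28715, Pow(26628, -1)) = Mul(-28715, Rational(1, 26628)) = Rational(-28715, 26628) ≈ -1.0784)
U = -2864
Add(Add(U, -9161), I) = Add(Add(-2864, -9161), Rational(-28715, 26628)) = Add(-12025, Rational(-28715, 26628)) = Rational(-320230415, 26628)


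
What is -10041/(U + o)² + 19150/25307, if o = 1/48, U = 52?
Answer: -466063458098/157789372763 ≈ -2.9537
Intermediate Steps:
o = 1/48 ≈ 0.020833
-10041/(U + o)² + 19150/25307 = -10041/(52 + 1/48)² + 19150/25307 = -10041/((2497/48)²) + 19150*(1/25307) = -10041/6235009/2304 + 19150/25307 = -10041*2304/6235009 + 19150/25307 = -23134464/6235009 + 19150/25307 = -466063458098/157789372763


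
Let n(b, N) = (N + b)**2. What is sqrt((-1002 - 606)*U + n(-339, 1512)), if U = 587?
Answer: 7*sqrt(8817) ≈ 657.29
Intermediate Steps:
sqrt((-1002 - 606)*U + n(-339, 1512)) = sqrt((-1002 - 606)*587 + (1512 - 339)**2) = sqrt(-1608*587 + 1173**2) = sqrt(-943896 + 1375929) = sqrt(432033) = 7*sqrt(8817)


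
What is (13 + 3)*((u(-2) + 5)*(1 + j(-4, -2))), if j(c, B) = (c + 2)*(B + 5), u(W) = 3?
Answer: -640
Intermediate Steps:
j(c, B) = (2 + c)*(5 + B)
(13 + 3)*((u(-2) + 5)*(1 + j(-4, -2))) = (13 + 3)*((3 + 5)*(1 + (10 + 2*(-2) + 5*(-4) - 2*(-4)))) = 16*(8*(1 + (10 - 4 - 20 + 8))) = 16*(8*(1 - 6)) = 16*(8*(-5)) = 16*(-40) = -640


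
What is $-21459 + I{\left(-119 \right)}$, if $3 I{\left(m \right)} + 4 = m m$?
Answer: $-16740$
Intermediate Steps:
$I{\left(m \right)} = - \frac{4}{3} + \frac{m^{2}}{3}$ ($I{\left(m \right)} = - \frac{4}{3} + \frac{m m}{3} = - \frac{4}{3} + \frac{m^{2}}{3}$)
$-21459 + I{\left(-119 \right)} = -21459 - \left(\frac{4}{3} - \frac{\left(-119\right)^{2}}{3}\right) = -21459 + \left(- \frac{4}{3} + \frac{1}{3} \cdot 14161\right) = -21459 + \left(- \frac{4}{3} + \frac{14161}{3}\right) = -21459 + 4719 = -16740$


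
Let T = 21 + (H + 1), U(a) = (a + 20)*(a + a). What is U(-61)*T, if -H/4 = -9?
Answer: 290116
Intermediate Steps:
H = 36 (H = -4*(-9) = 36)
U(a) = 2*a*(20 + a) (U(a) = (20 + a)*(2*a) = 2*a*(20 + a))
T = 58 (T = 21 + (36 + 1) = 21 + 37 = 58)
U(-61)*T = (2*(-61)*(20 - 61))*58 = (2*(-61)*(-41))*58 = 5002*58 = 290116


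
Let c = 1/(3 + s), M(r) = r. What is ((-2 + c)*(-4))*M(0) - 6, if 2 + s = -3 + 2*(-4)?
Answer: -6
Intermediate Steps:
s = -13 (s = -2 + (-3 + 2*(-4)) = -2 + (-3 - 8) = -2 - 11 = -13)
c = -⅒ (c = 1/(3 - 13) = 1/(-10) = -⅒ ≈ -0.10000)
((-2 + c)*(-4))*M(0) - 6 = ((-2 - ⅒)*(-4))*0 - 6 = -21/10*(-4)*0 - 6 = (42/5)*0 - 6 = 0 - 6 = -6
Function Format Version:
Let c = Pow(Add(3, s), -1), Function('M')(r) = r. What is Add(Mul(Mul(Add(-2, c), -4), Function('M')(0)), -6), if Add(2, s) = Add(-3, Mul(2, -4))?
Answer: -6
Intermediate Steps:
s = -13 (s = Add(-2, Add(-3, Mul(2, -4))) = Add(-2, Add(-3, -8)) = Add(-2, -11) = -13)
c = Rational(-1, 10) (c = Pow(Add(3, -13), -1) = Pow(-10, -1) = Rational(-1, 10) ≈ -0.10000)
Add(Mul(Mul(Add(-2, c), -4), Function('M')(0)), -6) = Add(Mul(Mul(Add(-2, Rational(-1, 10)), -4), 0), -6) = Add(Mul(Mul(Rational(-21, 10), -4), 0), -6) = Add(Mul(Rational(42, 5), 0), -6) = Add(0, -6) = -6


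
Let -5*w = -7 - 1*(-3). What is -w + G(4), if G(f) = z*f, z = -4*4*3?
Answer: -964/5 ≈ -192.80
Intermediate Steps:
z = -48 (z = -16*3 = -48)
G(f) = -48*f
w = ⅘ (w = -(-7 - 1*(-3))/5 = -(-7 + 3)/5 = -⅕*(-4) = ⅘ ≈ 0.80000)
-w + G(4) = -1*⅘ - 48*4 = -⅘ - 192 = -964/5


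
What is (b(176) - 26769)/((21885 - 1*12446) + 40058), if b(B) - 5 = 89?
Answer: -26675/49497 ≈ -0.53892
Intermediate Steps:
b(B) = 94 (b(B) = 5 + 89 = 94)
(b(176) - 26769)/((21885 - 1*12446) + 40058) = (94 - 26769)/((21885 - 1*12446) + 40058) = -26675/((21885 - 12446) + 40058) = -26675/(9439 + 40058) = -26675/49497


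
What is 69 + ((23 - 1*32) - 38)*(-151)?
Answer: 7166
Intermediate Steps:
69 + ((23 - 1*32) - 38)*(-151) = 69 + ((23 - 32) - 38)*(-151) = 69 + (-9 - 38)*(-151) = 69 - 47*(-151) = 69 + 7097 = 7166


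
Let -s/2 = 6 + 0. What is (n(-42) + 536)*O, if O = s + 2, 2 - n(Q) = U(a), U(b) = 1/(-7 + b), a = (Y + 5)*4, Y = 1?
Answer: -91450/17 ≈ -5379.4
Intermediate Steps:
s = -12 (s = -2*(6 + 0) = -2*6 = -12)
a = 24 (a = (1 + 5)*4 = 6*4 = 24)
n(Q) = 33/17 (n(Q) = 2 - 1/(-7 + 24) = 2 - 1/17 = 33/17)
O = -10 (O = -12 + 2 = -10)
(n(-42) + 536)*O = (33/17 + 536)*(-10) = (9145/17)*(-10) = -91450/17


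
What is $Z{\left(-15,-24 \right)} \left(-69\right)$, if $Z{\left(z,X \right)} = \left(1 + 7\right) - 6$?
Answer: $-138$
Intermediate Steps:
$Z{\left(z,X \right)} = 2$ ($Z{\left(z,X \right)} = 8 - 6 = 2$)
$Z{\left(-15,-24 \right)} \left(-69\right) = 2 \left(-69\right) = -138$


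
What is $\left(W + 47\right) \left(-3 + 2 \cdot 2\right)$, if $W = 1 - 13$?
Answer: $35$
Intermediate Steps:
$W = -12$ ($W = 1 - 13 = -12$)
$\left(W + 47\right) \left(-3 + 2 \cdot 2\right) = \left(-12 + 47\right) \left(-3 + 2 \cdot 2\right) = 35 \left(-3 + 4\right) = 35 \cdot 1 = 35$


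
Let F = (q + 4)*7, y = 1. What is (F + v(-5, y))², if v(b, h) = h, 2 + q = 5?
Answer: 2500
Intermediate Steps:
q = 3 (q = -2 + 5 = 3)
F = 49 (F = (3 + 4)*7 = 7*7 = 49)
(F + v(-5, y))² = (49 + 1)² = 50² = 2500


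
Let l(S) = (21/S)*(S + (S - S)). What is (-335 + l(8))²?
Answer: 98596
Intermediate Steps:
l(S) = 21 (l(S) = (21/S)*(S + 0) = (21/S)*S = 21)
(-335 + l(8))² = (-335 + 21)² = (-314)² = 98596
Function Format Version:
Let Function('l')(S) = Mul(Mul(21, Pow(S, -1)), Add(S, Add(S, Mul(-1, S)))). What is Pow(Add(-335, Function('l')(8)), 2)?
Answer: 98596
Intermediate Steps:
Function('l')(S) = 21 (Function('l')(S) = Mul(Mul(21, Pow(S, -1)), Add(S, 0)) = Mul(Mul(21, Pow(S, -1)), S) = 21)
Pow(Add(-335, Function('l')(8)), 2) = Pow(Add(-335, 21), 2) = Pow(-314, 2) = 98596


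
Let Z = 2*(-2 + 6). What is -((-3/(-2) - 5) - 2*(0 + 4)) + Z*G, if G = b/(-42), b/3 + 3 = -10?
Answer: 265/14 ≈ 18.929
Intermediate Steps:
b = -39 (b = -9 + 3*(-10) = -9 - 30 = -39)
Z = 8 (Z = 2*4 = 8)
G = 13/14 (G = -39/(-42) = -39*(-1/42) = 13/14 ≈ 0.92857)
-((-3/(-2) - 5) - 2*(0 + 4)) + Z*G = -((-3/(-2) - 5) - 2*(0 + 4)) + 8*(13/14) = -((-3*(-1/2) - 5) - 2*4) + 52/7 = -((3/2 - 5) - 8) + 52/7 = -(-7/2 - 8) + 52/7 = -1*(-23/2) + 52/7 = 23/2 + 52/7 = 265/14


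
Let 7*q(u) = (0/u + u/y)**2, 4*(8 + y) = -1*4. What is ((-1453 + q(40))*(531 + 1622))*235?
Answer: -416022004705/567 ≈ -7.3372e+8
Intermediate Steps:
y = -9 (y = -8 + (-1*4)/4 = -8 + (1/4)*(-4) = -8 - 1 = -9)
q(u) = u**2/567 (q(u) = (0/u + u/(-9))**2/7 = (0 + u*(-1/9))**2/7 = (0 - u/9)**2/7 = (-u/9)**2/7 = (u**2/81)/7 = u**2/567)
((-1453 + q(40))*(531 + 1622))*235 = ((-1453 + (1/567)*40**2)*(531 + 1622))*235 = ((-1453 + (1/567)*1600)*2153)*235 = ((-1453 + 1600/567)*2153)*235 = -822251/567*2153*235 = -1770306403/567*235 = -416022004705/567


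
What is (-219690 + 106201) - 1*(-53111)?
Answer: -60378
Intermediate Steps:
(-219690 + 106201) - 1*(-53111) = -113489 + 53111 = -60378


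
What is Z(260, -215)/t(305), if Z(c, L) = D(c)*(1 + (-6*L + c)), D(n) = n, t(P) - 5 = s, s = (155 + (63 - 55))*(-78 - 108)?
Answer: -403260/30313 ≈ -13.303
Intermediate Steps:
s = -30318 (s = (155 + 8)*(-186) = 163*(-186) = -30318)
t(P) = -30313 (t(P) = 5 - 30318 = -30313)
Z(c, L) = c*(1 + c - 6*L) (Z(c, L) = c*(1 + (-6*L + c)) = c*(1 + (c - 6*L)) = c*(1 + c - 6*L))
Z(260, -215)/t(305) = (260*(1 + 260 - 6*(-215)))/(-30313) = (260*(1 + 260 + 1290))*(-1/30313) = (260*1551)*(-1/30313) = 403260*(-1/30313) = -403260/30313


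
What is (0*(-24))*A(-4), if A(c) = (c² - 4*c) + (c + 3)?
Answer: 0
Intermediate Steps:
A(c) = 3 + c² - 3*c (A(c) = (c² - 4*c) + (3 + c) = 3 + c² - 3*c)
(0*(-24))*A(-4) = (0*(-24))*(3 + (-4)² - 3*(-4)) = 0*(3 + 16 + 12) = 0*31 = 0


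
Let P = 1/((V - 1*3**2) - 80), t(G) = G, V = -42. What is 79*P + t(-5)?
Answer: -734/131 ≈ -5.6031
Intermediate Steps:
P = -1/131 (P = 1/((-42 - 1*3**2) - 80) = 1/((-42 - 1*9) - 80) = 1/((-42 - 9) - 80) = 1/(-51 - 80) = 1/(-131) = -1/131 ≈ -0.0076336)
79*P + t(-5) = 79*(-1/131) - 5 = -79/131 - 5 = -734/131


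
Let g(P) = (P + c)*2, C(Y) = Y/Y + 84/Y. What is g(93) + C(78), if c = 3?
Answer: 2523/13 ≈ 194.08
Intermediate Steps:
C(Y) = 1 + 84/Y
g(P) = 6 + 2*P (g(P) = (P + 3)*2 = (3 + P)*2 = 6 + 2*P)
g(93) + C(78) = (6 + 2*93) + (84 + 78)/78 = (6 + 186) + (1/78)*162 = 192 + 27/13 = 2523/13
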